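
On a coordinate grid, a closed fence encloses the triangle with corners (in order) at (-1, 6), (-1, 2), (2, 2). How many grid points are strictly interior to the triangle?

3

By the shoelace formula, twice the signed area is |((-1)·2 − (-1)·6) + ((-1)·2 − 2·2) + (2·6 − (-1)·2)| = 12, so the area is 6.
Along each edge there are gcd(|Δx|,|Δy|)+1 lattice points, so counting each shared vertex once the boundary has gcd(0,4) + gcd(3,0) + gcd(3,4) = 4+3+1 = 8.
By Pick's theorem A = I + B/2 − 1, so I = 6 − 8/2 + 1 = 3.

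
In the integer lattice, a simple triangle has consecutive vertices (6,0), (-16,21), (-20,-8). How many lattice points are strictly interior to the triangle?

360

By the shoelace formula, twice the signed area is |[6·21 − (-16)·0] + [(-16)·(-8) − (-20)·21] + [(-20)·0 − 6·(-8)]| = 722, so the area is 361.
Along each edge there are gcd(|Δx|,|Δy|)+1 lattice points, so counting each shared vertex once the boundary has gcd(22,21) + gcd(4,29) + gcd(26,8) = 1+1+2 = 4.
By Pick's theorem A = I + B/2 − 1, so I = 361 − 4/2 + 1 = 360.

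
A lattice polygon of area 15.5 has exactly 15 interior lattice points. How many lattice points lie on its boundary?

Pick's theorem gives A = I + B/2 − 1, so B = 2(A − I + 1) = 2(15.5 − 15 + 1) = 3.

3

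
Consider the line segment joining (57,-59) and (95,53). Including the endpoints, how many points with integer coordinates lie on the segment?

The number of lattice points on a segment between lattice points is gcd(|Δx|,|Δy|) + 1 = gcd(38,112) + 1 = 2 + 1 = 3.

3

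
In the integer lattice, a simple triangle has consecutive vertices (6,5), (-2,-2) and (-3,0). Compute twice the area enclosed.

23

The shoelace formula gives twice the area as |[6·(-2) − (-2)·5] + [(-2)·0 − (-3)·(-2)] + [(-3)·5 − 6·0]| = 23, so the area is 11.5.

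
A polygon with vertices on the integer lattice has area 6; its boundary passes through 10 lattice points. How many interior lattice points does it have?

2

From Pick's theorem, I = A − B/2 + 1 = 6 − 10/2 + 1 = 2.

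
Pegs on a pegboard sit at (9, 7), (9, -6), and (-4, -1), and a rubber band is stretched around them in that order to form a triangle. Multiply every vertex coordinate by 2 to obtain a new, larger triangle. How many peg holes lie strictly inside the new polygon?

The shoelace formula gives twice the area as |[9·(-6) − 9·7] + [9·(-1) − (-4)·(-6)] + [(-4)·7 − 9·(-1)]| = 169, so the area is 169/2.
Along each edge there are gcd(|Δx|,|Δy|)+1 lattice points, so counting each shared vertex once the boundary has gcd(0,13) + gcd(13,5) + gcd(13,8) = 13+1+1 = 15.
Scaling by 2 multiplies the area by 2² = 4 (so the new area is 338) and multiplies the boundary lattice-point count by 2, giving 30.
By Pick's theorem, the interior count of the dilated polygon is 338 − 30/2 + 1 = 324.

324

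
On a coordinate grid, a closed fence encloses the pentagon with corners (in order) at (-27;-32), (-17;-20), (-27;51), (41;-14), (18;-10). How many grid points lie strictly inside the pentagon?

The shoelace formula gives twice the area as |((-27)·(-20) − (-17)·(-32)) + ((-17)·51 − (-27)·(-20)) + ((-27)·(-14) − 41·51) + (41·(-10) − 18·(-14)) + (18·(-32) − (-27)·(-10))| = 4128, so the area is 2064.
Summing gcd(|Δx|,|Δy|) over the edges gives the boundary count: gcd(10,12) + gcd(10,71) + gcd(68,65) + gcd(23,4) + gcd(45,22) = 2+1+1+1+1 = 6.
Pick's theorem gives I = A − B/2 + 1 = 2064 − 6/2 + 1 = 2062.

2062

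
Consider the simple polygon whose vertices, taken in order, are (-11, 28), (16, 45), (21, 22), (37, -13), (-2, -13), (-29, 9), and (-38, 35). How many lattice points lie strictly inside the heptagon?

2417

By the shoelace formula, twice the signed area is |[(-11)·45 − 16·28] + [16·22 − 21·45] + [21·(-13) − 37·22] + [37·(-13) − (-2)·(-13)] + [(-2)·9 − (-29)·(-13)] + [(-29)·35 − (-38)·9] + [(-38)·28 − (-11)·35]| = 4877, so the area is 2438.5.
Along each edge there are gcd(|Δx|,|Δy|)+1 lattice points, so counting each shared vertex once the boundary has gcd(27,17) + gcd(5,23) + gcd(16,35) + gcd(39,0) + gcd(27,22) + gcd(9,26) + gcd(27,7) = 1+1+1+39+1+1+1 = 45.
Pick's theorem gives I = A − B/2 + 1 = 2438.5 − 45/2 + 1 = 2417.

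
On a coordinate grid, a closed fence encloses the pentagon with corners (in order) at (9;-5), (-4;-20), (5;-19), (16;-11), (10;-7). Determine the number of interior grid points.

Using the shoelace formula, 2A = |[9·(-20) − (-4)·(-5)] + [(-4)·(-19) − 5·(-20)] + [5·(-11) − 16·(-19)] + [16·(-7) − 10·(-11)] + [10·(-5) − 9·(-7)]| = 236, so the area is 118.
Summing gcd(|Δx|,|Δy|) over the edges gives the boundary count: gcd(13,15) + gcd(9,1) + gcd(11,8) + gcd(6,4) + gcd(1,2) = 1+1+1+2+1 = 6.
Pick's theorem gives I = A − B/2 + 1 = 118 − 6/2 + 1 = 116.

116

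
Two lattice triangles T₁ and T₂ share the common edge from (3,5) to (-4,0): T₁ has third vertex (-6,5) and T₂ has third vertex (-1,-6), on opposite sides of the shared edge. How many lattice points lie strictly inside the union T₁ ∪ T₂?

45

The union is the simple quadrilateral with vertices (3,5), (-6,5), (-4,0), (-1,-6) in order.
By the shoelace formula, twice the signed area is |[3·5 − (-6)·5] + [(-6)·0 − (-4)·5] + [(-4)·(-6) − (-1)·0] + [(-1)·5 − 3·(-6)]| = 102, so the area is 51.
Summing gcd(|Δx|,|Δy|) over the edges gives the boundary count: gcd(9,0) + gcd(2,5) + gcd(3,6) + gcd(4,11) = 9+1+3+1 = 14.
By Pick's theorem I = A − B/2 + 1 = 51 − 14/2 + 1 = 45.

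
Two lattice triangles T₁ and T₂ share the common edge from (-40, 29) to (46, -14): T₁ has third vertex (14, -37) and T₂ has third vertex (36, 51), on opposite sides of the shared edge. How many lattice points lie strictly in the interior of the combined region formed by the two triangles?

4251

The union is the simple quadrilateral with vertices (-40, 29), (14, -37), (46, -14), (36, 51) in order.
The shoelace formula gives twice the area as |[(-40)·(-37) − 14·29] + [14·(-14) − 46·(-37)] + [46·51 − 36·(-14)] + [36·29 − (-40)·51]| = 8514, so the area is 4257.
Along each edge there are gcd(|Δx|,|Δy|)+1 lattice points, so counting each shared vertex once the boundary has gcd(54,66) + gcd(32,23) + gcd(10,65) + gcd(76,22) = 6+1+5+2 = 14.
By Pick's theorem I = A − B/2 + 1 = 4257 − 14/2 + 1 = 4251.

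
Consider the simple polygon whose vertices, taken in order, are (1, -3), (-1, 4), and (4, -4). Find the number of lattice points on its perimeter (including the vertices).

Summing gcd(|Δx|,|Δy|) over the edges gives the boundary count: gcd(2,7) + gcd(5,8) + gcd(3,1) = 1+1+1 = 3.

3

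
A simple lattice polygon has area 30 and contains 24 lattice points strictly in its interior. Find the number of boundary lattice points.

Pick's theorem gives A = I + B/2 − 1, so B = 2(A − I + 1) = 2(30 − 24 + 1) = 14.

14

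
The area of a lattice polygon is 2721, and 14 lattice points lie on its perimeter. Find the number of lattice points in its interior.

From Pick's theorem, I = A − B/2 + 1 = 2721 − 14/2 + 1 = 2715.

2715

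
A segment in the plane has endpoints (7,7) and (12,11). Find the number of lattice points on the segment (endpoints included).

2

The number of lattice points on a segment between lattice points is gcd(|Δx|,|Δy|) + 1 = gcd(5,4) + 1 = 1 + 1 = 2.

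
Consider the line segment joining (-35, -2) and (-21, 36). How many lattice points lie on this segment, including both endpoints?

3

The number of lattice points on a segment between lattice points is gcd(|Δx|,|Δy|) + 1 = gcd(14,38) + 1 = 2 + 1 = 3.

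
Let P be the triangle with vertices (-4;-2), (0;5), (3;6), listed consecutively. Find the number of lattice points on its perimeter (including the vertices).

3

Along each edge there are gcd(|Δx|,|Δy|)+1 lattice points, so counting each shared vertex once the boundary has gcd(4,7) + gcd(3,1) + gcd(7,8) = 1+1+1 = 3.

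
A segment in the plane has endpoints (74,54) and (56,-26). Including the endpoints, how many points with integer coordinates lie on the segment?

The number of lattice points on a segment between lattice points is gcd(|Δx|,|Δy|) + 1 = gcd(18,80) + 1 = 2 + 1 = 3.

3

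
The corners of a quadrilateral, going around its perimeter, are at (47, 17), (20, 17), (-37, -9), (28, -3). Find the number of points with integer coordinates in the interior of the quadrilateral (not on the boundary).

930

By the shoelace formula, twice the signed area is |[47·17 − 20·17] + [20·(-9) − (-37)·17] + [(-37)·(-3) − 28·(-9)] + [28·17 − 47·(-3)]| = 1888, so the area is 944.
The number of boundary lattice points is Σ gcd(|Δx|,|Δy|) = gcd(27,0) + gcd(57,26) + gcd(65,6) + gcd(19,20) = 27+1+1+1 = 30.
Pick's theorem gives I = A − B/2 + 1 = 944 − 30/2 + 1 = 930.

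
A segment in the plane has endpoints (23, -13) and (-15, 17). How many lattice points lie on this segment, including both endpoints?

The number of lattice points on a segment between lattice points is gcd(|Δx|,|Δy|) + 1 = gcd(38,30) + 1 = 2 + 1 = 3.

3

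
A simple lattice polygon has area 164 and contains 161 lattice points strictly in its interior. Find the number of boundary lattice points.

Pick's theorem gives A = I + B/2 − 1, so B = 2(A − I + 1) = 2(164 − 161 + 1) = 8.

8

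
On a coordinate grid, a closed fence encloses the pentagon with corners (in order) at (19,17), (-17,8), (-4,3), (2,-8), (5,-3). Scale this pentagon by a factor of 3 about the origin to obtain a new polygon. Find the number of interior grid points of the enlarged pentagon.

2788

The shoelace formula gives twice the area as |[19·8 − (-17)·17] + [(-17)·3 − (-4)·8] + [(-4)·(-8) − 2·3] + [2·(-3) − 5·(-8)] + [5·17 − 19·(-3)]| = 624, so the area is 312.
The number of boundary lattice points is Σ gcd(|Δx|,|Δy|) = gcd(36,9) + gcd(13,5) + gcd(6,11) + gcd(3,5) + gcd(14,20) = 9+1+1+1+2 = 14.
Scaling by 3 multiplies the area by 3² = 9 (so the new area is 2808) and multiplies the boundary lattice-point count by 3, giving 42.
By Pick's theorem, the interior count of the dilated polygon is 2808 − 42/2 + 1 = 2788.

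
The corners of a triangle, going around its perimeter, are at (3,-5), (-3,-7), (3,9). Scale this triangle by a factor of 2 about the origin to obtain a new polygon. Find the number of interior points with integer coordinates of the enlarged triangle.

Using the shoelace formula, 2A = |(3·(-7) − (-3)·(-5)) + ((-3)·9 − 3·(-7)) + (3·(-5) − 3·9)| = 84, so the area is 42.
Summing gcd(|Δx|,|Δy|) over the edges gives the boundary count: gcd(6,2) + gcd(6,16) + gcd(0,14) = 2+2+14 = 18.
Scaling by 2 multiplies the area by 2² = 4 (so the new area is 168) and multiplies the boundary lattice-point count by 2, giving 36.
By Pick's theorem, the interior count of the dilated polygon is 168 − 36/2 + 1 = 151.

151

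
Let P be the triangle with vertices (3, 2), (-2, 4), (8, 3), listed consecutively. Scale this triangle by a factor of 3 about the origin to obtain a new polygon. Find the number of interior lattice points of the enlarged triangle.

Using the shoelace formula, 2A = |[3·4 − (-2)·2] + [(-2)·3 − 8·4] + [8·2 − 3·3]| = 15, so the area is 7.5.
The number of boundary lattice points is Σ gcd(|Δx|,|Δy|) = gcd(5,2) + gcd(10,1) + gcd(5,1) = 1+1+1 = 3.
Scaling by 3 multiplies the area by 3² = 9 (so the new area is 67.5) and multiplies the boundary lattice-point count by 3, giving 9.
By Pick's theorem, the interior count of the dilated polygon is 67.5 − 9/2 + 1 = 64.

64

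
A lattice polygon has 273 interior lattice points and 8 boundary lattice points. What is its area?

276

By Pick's theorem, A = I + B/2 − 1 = 273 + 8/2 − 1 = 276.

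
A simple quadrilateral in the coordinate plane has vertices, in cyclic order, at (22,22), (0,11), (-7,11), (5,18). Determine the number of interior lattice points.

65

Using the shoelace formula, 2A = |(22·11 − 0·22) + (0·11 − (-7)·11) + ((-7)·18 − 5·11) + (5·22 − 22·18)| = 148, so the area is 74.
The number of boundary lattice points is Σ gcd(|Δx|,|Δy|) = gcd(22,11) + gcd(7,0) + gcd(12,7) + gcd(17,4) = 11+7+1+1 = 20.
Pick's theorem gives I = A − B/2 + 1 = 74 − 20/2 + 1 = 65.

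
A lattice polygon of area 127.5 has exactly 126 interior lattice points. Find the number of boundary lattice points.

5

Pick's theorem gives A = I + B/2 − 1, so B = 2(A − I + 1) = 2(127.5 − 126 + 1) = 5.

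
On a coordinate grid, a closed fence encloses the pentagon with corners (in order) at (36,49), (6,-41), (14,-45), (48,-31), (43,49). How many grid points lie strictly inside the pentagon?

2121

Using the shoelace formula, 2A = |[36·(-41) − 6·49] + [6·(-45) − 14·(-41)] + [14·(-31) − 48·(-45)] + [48·49 − 43·(-31)] + [43·49 − 36·49]| = 4288, so the area is 2144.
The number of boundary lattice points is Σ gcd(|Δx|,|Δy|) = gcd(30,90) + gcd(8,4) + gcd(34,14) + gcd(5,80) + gcd(7,0) = 30+4+2+5+7 = 48.
Pick's theorem gives I = A − B/2 + 1 = 2144 − 48/2 + 1 = 2121.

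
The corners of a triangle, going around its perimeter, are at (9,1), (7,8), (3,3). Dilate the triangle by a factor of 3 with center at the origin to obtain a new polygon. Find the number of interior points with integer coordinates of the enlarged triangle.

166

Using the shoelace formula, 2A = |[9·8 − 7·1] + [7·3 − 3·8] + [3·1 − 9·3]| = 38, so the area is 19.
Summing gcd(|Δx|,|Δy|) over the edges gives the boundary count: gcd(2,7) + gcd(4,5) + gcd(6,2) = 1+1+2 = 4.
Scaling by 3 multiplies the area by 3² = 9 (so the new area is 171) and multiplies the boundary lattice-point count by 3, giving 12.
By Pick's theorem, the interior count of the dilated polygon is 171 − 12/2 + 1 = 166.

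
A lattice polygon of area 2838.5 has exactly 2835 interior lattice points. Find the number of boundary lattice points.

Pick's theorem gives A = I + B/2 − 1, so B = 2(A − I + 1) = 2(2838.5 − 2835 + 1) = 9.

9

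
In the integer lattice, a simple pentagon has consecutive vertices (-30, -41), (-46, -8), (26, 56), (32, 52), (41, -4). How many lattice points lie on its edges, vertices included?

13

The number of boundary lattice points is Σ gcd(|Δx|,|Δy|) = gcd(16,33) + gcd(72,64) + gcd(6,4) + gcd(9,56) + gcd(71,37) = 1+8+2+1+1 = 13.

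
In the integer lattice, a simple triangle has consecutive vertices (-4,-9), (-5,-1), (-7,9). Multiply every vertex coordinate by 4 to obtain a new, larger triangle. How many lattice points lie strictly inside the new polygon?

The shoelace formula gives twice the area as |((-4)·(-1) − (-5)·(-9)) + ((-5)·9 − (-7)·(-1)) + ((-7)·(-9) − (-4)·9)| = 6, so the area is 3.
The number of boundary lattice points is Σ gcd(|Δx|,|Δy|) = gcd(1,8) + gcd(2,10) + gcd(3,18) = 1+2+3 = 6.
Scaling by 4 multiplies the area by 4² = 16 (so the new area is 48) and multiplies the boundary lattice-point count by 4, giving 24.
By Pick's theorem, the interior count of the dilated polygon is 48 − 24/2 + 1 = 37.

37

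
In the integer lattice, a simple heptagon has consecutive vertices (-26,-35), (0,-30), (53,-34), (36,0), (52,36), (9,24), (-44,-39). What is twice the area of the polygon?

7045

By the shoelace formula, twice the signed area is |[(-26)·(-30) − 0·(-35)] + [0·(-34) − 53·(-30)] + [53·0 − 36·(-34)] + [36·36 − 52·0] + [52·24 − 9·36] + [9·(-39) − (-44)·24] + [(-44)·(-35) − (-26)·(-39)]| = 7045, so the area is 7045/2.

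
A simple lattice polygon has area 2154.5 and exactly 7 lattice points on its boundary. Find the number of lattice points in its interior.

From Pick's theorem, I = A − B/2 + 1 = 2154.5 − 7/2 + 1 = 2152.

2152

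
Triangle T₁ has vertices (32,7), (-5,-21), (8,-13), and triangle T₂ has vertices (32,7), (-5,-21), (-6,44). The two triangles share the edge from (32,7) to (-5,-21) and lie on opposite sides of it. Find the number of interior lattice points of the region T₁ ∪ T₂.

1248

The union is the simple quadrilateral with vertices (32,7), (8,-13), (-5,-21), (-6,44) in order.
By the shoelace formula, twice the signed area is |[32·(-13) − 8·7] + [8·(-21) − (-5)·(-13)] + [(-5)·44 − (-6)·(-21)] + [(-6)·7 − 32·44]| = 2501, so the area is 2501/2.
The number of boundary lattice points is Σ gcd(|Δx|,|Δy|) = gcd(24,20) + gcd(13,8) + gcd(1,65) + gcd(38,37) = 4+1+1+1 = 7.
By Pick's theorem I = A − B/2 + 1 = 2501/2 − 7/2 + 1 = 1248.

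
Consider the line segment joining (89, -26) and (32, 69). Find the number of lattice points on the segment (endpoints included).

20

The number of lattice points on a segment between lattice points is gcd(|Δx|,|Δy|) + 1 = gcd(57,95) + 1 = 19 + 1 = 20.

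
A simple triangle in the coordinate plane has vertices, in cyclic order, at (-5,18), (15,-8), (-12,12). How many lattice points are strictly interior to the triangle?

150

Using the shoelace formula, 2A = |((-5)·(-8) − 15·18) + (15·12 − (-12)·(-8)) + ((-12)·18 − (-5)·12)| = 302, so the area is 151.
Along each edge there are gcd(|Δx|,|Δy|)+1 lattice points, so counting each shared vertex once the boundary has gcd(20,26) + gcd(27,20) + gcd(7,6) = 2+1+1 = 4.
By Pick's theorem A = I + B/2 − 1, so I = 151 − 4/2 + 1 = 150.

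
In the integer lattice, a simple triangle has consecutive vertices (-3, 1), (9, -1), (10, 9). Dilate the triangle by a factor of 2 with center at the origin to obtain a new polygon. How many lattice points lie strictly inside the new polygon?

By the shoelace formula, twice the signed area is |[(-3)·(-1) − 9·1] + [9·9 − 10·(-1)] + [10·1 − (-3)·9]| = 122, so the area is 61.
Summing gcd(|Δx|,|Δy|) over the edges gives the boundary count: gcd(12,2) + gcd(1,10) + gcd(13,8) = 2+1+1 = 4.
Scaling by 2 multiplies the area by 2² = 4 (so the new area is 244) and multiplies the boundary lattice-point count by 2, giving 8.
By Pick's theorem, the interior count of the dilated polygon is 244 − 8/2 + 1 = 241.

241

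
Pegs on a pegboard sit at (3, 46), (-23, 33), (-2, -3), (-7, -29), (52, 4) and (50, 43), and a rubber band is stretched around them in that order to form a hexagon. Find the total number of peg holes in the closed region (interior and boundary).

The shoelace formula gives twice the area as |(3·33 − (-23)·46) + ((-23)·(-3) − (-2)·33) + ((-2)·(-29) − (-7)·(-3)) + ((-7)·4 − 52·(-29)) + (52·43 − 50·4) + (50·46 − 3·43)| = 7016, so the area is 3508.
The number of boundary lattice points is Σ gcd(|Δx|,|Δy|) = gcd(26,13) + gcd(21,36) + gcd(5,26) + gcd(59,33) + gcd(2,39) + gcd(47,3) = 13+3+1+1+1+1 = 20.
Pick's theorem gives I = A − B/2 + 1 = 3508 − 20/2 + 1 = 3499, so the closed region contains I + B = 3499 + 20 = 3519 lattice points.

3519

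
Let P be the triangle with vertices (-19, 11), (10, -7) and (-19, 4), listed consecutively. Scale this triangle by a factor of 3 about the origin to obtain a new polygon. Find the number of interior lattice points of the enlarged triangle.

901

By the shoelace formula, twice the signed area is |((-19)·(-7) − 10·11) + (10·4 − (-19)·(-7)) + ((-19)·11 − (-19)·4)| = 203, so the area is 203/2.
The number of boundary lattice points is Σ gcd(|Δx|,|Δy|) = gcd(29,18) + gcd(29,11) + gcd(0,7) = 1+1+7 = 9.
Scaling by 3 multiplies the area by 3² = 9 (so the new area is 913.5) and multiplies the boundary lattice-point count by 3, giving 27.
By Pick's theorem, the interior count of the dilated polygon is 913.5 − 27/2 + 1 = 901.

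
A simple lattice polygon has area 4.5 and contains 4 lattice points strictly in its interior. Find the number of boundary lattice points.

3

Pick's theorem gives A = I + B/2 − 1, so B = 2(A − I + 1) = 2(4.5 − 4 + 1) = 3.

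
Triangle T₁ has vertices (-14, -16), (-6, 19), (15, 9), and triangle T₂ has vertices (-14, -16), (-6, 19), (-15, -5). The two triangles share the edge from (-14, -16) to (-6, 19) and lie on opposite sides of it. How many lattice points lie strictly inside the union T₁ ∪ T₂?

467

The union is the simple quadrilateral with vertices (-14, -16), (15, 9), (-6, 19), (-15, -5) in order.
Using the shoelace formula, 2A = |[(-14)·9 − 15·(-16)] + [15·19 − (-6)·9] + [(-6)·(-5) − (-15)·19] + [(-15)·(-16) − (-14)·(-5)]| = 938, so the area is 469.
Along each edge there are gcd(|Δx|,|Δy|)+1 lattice points, so counting each shared vertex once the boundary has gcd(29,25) + gcd(21,10) + gcd(9,24) + gcd(1,11) = 1+1+3+1 = 6.
By Pick's theorem I = A − B/2 + 1 = 469 − 6/2 + 1 = 467.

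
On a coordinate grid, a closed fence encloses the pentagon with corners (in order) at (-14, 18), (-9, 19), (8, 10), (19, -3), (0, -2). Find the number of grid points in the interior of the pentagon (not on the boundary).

By the shoelace formula, twice the signed area is |[(-14)·19 − (-9)·18] + [(-9)·10 − 8·19] + [8·(-3) − 19·10] + [19·(-2) − 0·(-3)] + [0·18 − (-14)·(-2)]| = 626, so the area is 313.
Summing gcd(|Δx|,|Δy|) over the edges gives the boundary count: gcd(5,1) + gcd(17,9) + gcd(11,13) + gcd(19,1) + gcd(14,20) = 1+1+1+1+2 = 6.
Pick's theorem gives I = A − B/2 + 1 = 313 − 6/2 + 1 = 311.

311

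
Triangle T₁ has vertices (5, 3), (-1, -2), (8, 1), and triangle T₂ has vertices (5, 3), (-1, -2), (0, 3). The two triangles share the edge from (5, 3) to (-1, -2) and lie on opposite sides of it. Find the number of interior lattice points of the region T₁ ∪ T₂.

22

The union is the simple quadrilateral with vertices (5, 3), (8, 1), (-1, -2), (0, 3) in order.
By the shoelace formula, twice the signed area is |(5·1 − 8·3) + (8·(-2) − (-1)·1) + ((-1)·3 − 0·(-2)) + (0·3 − 5·3)| = 52, so the area is 26.
Summing gcd(|Δx|,|Δy|) over the edges gives the boundary count: gcd(3,2) + gcd(9,3) + gcd(1,5) + gcd(5,0) = 1+3+1+5 = 10.
By Pick's theorem I = A − B/2 + 1 = 26 − 10/2 + 1 = 22.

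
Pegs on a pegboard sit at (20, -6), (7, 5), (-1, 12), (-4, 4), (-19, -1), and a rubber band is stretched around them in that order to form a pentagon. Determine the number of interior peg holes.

241

The shoelace formula gives twice the area as |[20·5 − 7·(-6)] + [7·12 − (-1)·5] + [(-1)·4 − (-4)·12] + [(-4)·(-1) − (-19)·4] + [(-19)·(-6) − 20·(-1)]| = 489, so the area is 244.5.
The number of boundary lattice points is Σ gcd(|Δx|,|Δy|) = gcd(13,11) + gcd(8,7) + gcd(3,8) + gcd(15,5) + gcd(39,5) = 1+1+1+5+1 = 9.
Pick's theorem gives I = A − B/2 + 1 = 244.5 − 9/2 + 1 = 241.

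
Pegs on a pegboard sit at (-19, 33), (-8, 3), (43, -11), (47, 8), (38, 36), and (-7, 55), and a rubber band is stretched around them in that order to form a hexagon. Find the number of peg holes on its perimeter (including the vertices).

7

The number of boundary lattice points is Σ gcd(|Δx|,|Δy|) = gcd(11,30) + gcd(51,14) + gcd(4,19) + gcd(9,28) + gcd(45,19) + gcd(12,22) = 1+1+1+1+1+2 = 7.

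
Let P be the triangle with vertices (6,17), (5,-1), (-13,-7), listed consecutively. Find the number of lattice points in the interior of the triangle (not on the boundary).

The shoelace formula gives twice the area as |[6·(-1) − 5·17] + [5·(-7) − (-13)·(-1)] + [(-13)·17 − 6·(-7)]| = 318, so the area is 159.
The number of boundary lattice points is Σ gcd(|Δx|,|Δy|) = gcd(1,18) + gcd(18,6) + gcd(19,24) = 1+6+1 = 8.
Pick's theorem gives I = A − B/2 + 1 = 159 − 8/2 + 1 = 156.

156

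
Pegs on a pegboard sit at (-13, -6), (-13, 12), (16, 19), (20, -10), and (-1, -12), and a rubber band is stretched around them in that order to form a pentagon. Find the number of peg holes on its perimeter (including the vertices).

27

Along each edge there are gcd(|Δx|,|Δy|)+1 lattice points, so counting each shared vertex once the boundary has gcd(0,18) + gcd(29,7) + gcd(4,29) + gcd(21,2) + gcd(12,6) = 18+1+1+1+6 = 27.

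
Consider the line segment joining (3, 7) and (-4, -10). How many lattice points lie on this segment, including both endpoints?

2

The number of lattice points on a segment between lattice points is gcd(|Δx|,|Δy|) + 1 = gcd(7,17) + 1 = 1 + 1 = 2.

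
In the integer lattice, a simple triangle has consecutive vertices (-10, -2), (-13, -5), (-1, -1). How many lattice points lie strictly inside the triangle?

9

By the shoelace formula, twice the signed area is |((-10)·(-5) − (-13)·(-2)) + ((-13)·(-1) − (-1)·(-5)) + ((-1)·(-2) − (-10)·(-1))| = 24, so the area is 12.
Along each edge there are gcd(|Δx|,|Δy|)+1 lattice points, so counting each shared vertex once the boundary has gcd(3,3) + gcd(12,4) + gcd(9,1) = 3+4+1 = 8.
By Pick's theorem A = I + B/2 − 1, so I = 12 − 8/2 + 1 = 9.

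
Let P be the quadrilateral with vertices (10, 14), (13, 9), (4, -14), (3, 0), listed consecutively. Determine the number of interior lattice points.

109

Using the shoelace formula, 2A = |[10·9 − 13·14] + [13·(-14) − 4·9] + [4·0 − 3·(-14)] + [3·14 − 10·0]| = 226, so the area is 113.
Summing gcd(|Δx|,|Δy|) over the edges gives the boundary count: gcd(3,5) + gcd(9,23) + gcd(1,14) + gcd(7,14) = 1+1+1+7 = 10.
By Pick's theorem A = I + B/2 − 1, so I = 113 − 10/2 + 1 = 109.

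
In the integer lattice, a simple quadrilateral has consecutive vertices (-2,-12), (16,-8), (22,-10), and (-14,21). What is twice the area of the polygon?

756

By the shoelace formula, twice the signed area is |((-2)·(-8) − 16·(-12)) + (16·(-10) − 22·(-8)) + (22·21 − (-14)·(-10)) + ((-14)·(-12) − (-2)·21)| = 756, so the area is 378.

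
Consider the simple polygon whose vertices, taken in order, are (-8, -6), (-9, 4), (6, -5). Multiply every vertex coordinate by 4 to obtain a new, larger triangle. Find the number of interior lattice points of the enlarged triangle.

By the shoelace formula, twice the signed area is |((-8)·4 − (-9)·(-6)) + ((-9)·(-5) − 6·4) + (6·(-6) − (-8)·(-5))| = 141, so the area is 70.5.
The number of boundary lattice points is Σ gcd(|Δx|,|Δy|) = gcd(1,10) + gcd(15,9) + gcd(14,1) = 1+3+1 = 5.
Scaling by 4 multiplies the area by 4² = 16 (so the new area is 1128) and multiplies the boundary lattice-point count by 4, giving 20.
By Pick's theorem, the interior count of the dilated polygon is 1128 − 20/2 + 1 = 1119.

1119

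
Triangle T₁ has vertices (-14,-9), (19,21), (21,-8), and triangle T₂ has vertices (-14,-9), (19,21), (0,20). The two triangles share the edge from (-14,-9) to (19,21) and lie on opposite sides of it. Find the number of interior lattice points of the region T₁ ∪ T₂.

The union is the simple quadrilateral with vertices (-14,-9), (21,-8), (19,21), (0,20) in order.
Using the shoelace formula, 2A = |((-14)·(-8) − 21·(-9)) + (21·21 − 19·(-8)) + (19·20 − 0·21) + (0·(-9) − (-14)·20)| = 1554, so the area is 777.
The number of boundary lattice points is Σ gcd(|Δx|,|Δy|) = gcd(35,1) + gcd(2,29) + gcd(19,1) + gcd(14,29) = 1+1+1+1 = 4.
By Pick's theorem I = A − B/2 + 1 = 777 − 4/2 + 1 = 776.

776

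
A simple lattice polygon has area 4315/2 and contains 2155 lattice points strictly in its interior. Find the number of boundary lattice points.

Pick's theorem gives A = I + B/2 − 1, so B = 2(A − I + 1) = 2(4315/2 − 2155 + 1) = 7.

7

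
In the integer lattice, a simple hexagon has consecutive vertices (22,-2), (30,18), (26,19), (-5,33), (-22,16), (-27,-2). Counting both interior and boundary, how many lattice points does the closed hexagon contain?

1403

Using the shoelace formula, 2A = |(22·18 − 30·(-2)) + (30·19 − 26·18) + (26·33 − (-5)·19) + ((-5)·16 − (-22)·33) + ((-22)·(-2) − (-27)·16) + ((-27)·(-2) − 22·(-2))| = 2731, so the area is 1365.5.
Summing gcd(|Δx|,|Δy|) over the edges gives the boundary count: gcd(8,20) + gcd(4,1) + gcd(31,14) + gcd(17,17) + gcd(5,18) + gcd(49,0) = 4+1+1+17+1+49 = 73.
Pick's theorem gives I = A − B/2 + 1 = 1365.5 − 73/2 + 1 = 1330, so the closed region contains I + B = 1330 + 73 = 1403 lattice points.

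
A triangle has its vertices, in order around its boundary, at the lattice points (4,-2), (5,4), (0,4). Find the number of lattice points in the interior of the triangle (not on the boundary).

By the shoelace formula, twice the signed area is |[4·4 − 5·(-2)] + [5·4 − 0·4] + [0·(-2) − 4·4]| = 30, so the area is 15.
Summing gcd(|Δx|,|Δy|) over the edges gives the boundary count: gcd(1,6) + gcd(5,0) + gcd(4,6) = 1+5+2 = 8.
By Pick's theorem A = I + B/2 − 1, so I = 15 − 8/2 + 1 = 12.

12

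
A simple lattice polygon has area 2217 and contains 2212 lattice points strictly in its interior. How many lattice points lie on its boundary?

Pick's theorem gives A = I + B/2 − 1, so B = 2(A − I + 1) = 2(2217 − 2212 + 1) = 12.

12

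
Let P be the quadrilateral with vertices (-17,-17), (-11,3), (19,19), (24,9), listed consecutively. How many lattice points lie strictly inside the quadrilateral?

518

By the shoelace formula, twice the signed area is |((-17)·3 − (-11)·(-17)) + ((-11)·19 − 19·3) + (19·9 − 24·19) + (24·(-17) − (-17)·9)| = 1044, so the area is 522.
Summing gcd(|Δx|,|Δy|) over the edges gives the boundary count: gcd(6,20) + gcd(30,16) + gcd(5,10) + gcd(41,26) = 2+2+5+1 = 10.
Pick's theorem gives I = A − B/2 + 1 = 522 − 10/2 + 1 = 518.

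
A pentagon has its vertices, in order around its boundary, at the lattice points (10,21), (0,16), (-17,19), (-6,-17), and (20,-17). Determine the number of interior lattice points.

917

Using the shoelace formula, 2A = |(10·16 − 0·21) + (0·19 − (-17)·16) + ((-17)·(-17) − (-6)·19) + ((-6)·(-17) − 20·(-17)) + (20·21 − 10·(-17))| = 1867, so the area is 933.5.
The number of boundary lattice points is Σ gcd(|Δx|,|Δy|) = gcd(10,5) + gcd(17,3) + gcd(11,36) + gcd(26,0) + gcd(10,38) = 5+1+1+26+2 = 35.
Pick's theorem gives I = A − B/2 + 1 = 933.5 − 35/2 + 1 = 917.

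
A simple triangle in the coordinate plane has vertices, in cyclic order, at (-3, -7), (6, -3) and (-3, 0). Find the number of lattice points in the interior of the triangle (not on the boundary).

27

The shoelace formula gives twice the area as |[(-3)·(-3) − 6·(-7)] + [6·0 − (-3)·(-3)] + [(-3)·(-7) − (-3)·0]| = 63, so the area is 63/2.
Summing gcd(|Δx|,|Δy|) over the edges gives the boundary count: gcd(9,4) + gcd(9,3) + gcd(0,7) = 1+3+7 = 11.
By Pick's theorem A = I + B/2 − 1, so I = 63/2 − 11/2 + 1 = 27.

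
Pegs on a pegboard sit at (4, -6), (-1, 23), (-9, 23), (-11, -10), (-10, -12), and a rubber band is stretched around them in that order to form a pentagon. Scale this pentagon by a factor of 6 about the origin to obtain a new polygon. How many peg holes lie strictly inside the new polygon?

13516

The shoelace formula gives twice the area as |[4·23 − (-1)·(-6)] + [(-1)·23 − (-9)·23] + [(-9)·(-10) − (-11)·23] + [(-11)·(-12) − (-10)·(-10)] + [(-10)·(-6) − 4·(-12)]| = 753, so the area is 753/2.
Along each edge there are gcd(|Δx|,|Δy|)+1 lattice points, so counting each shared vertex once the boundary has gcd(5,29) + gcd(8,0) + gcd(2,33) + gcd(1,2) + gcd(14,6) = 1+8+1+1+2 = 13.
Scaling by 6 multiplies the area by 6² = 36 (so the new area is 13554) and multiplies the boundary lattice-point count by 6, giving 78.
By Pick's theorem, the interior count of the dilated polygon is 13554 − 78/2 + 1 = 13516.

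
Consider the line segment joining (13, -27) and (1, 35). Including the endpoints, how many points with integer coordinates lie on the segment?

3

The number of lattice points on a segment between lattice points is gcd(|Δx|,|Δy|) + 1 = gcd(12,62) + 1 = 2 + 1 = 3.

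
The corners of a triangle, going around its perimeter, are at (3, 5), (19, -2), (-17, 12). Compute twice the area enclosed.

The shoelace formula gives twice the area as |(3·(-2) − 19·5) + (19·12 − (-17)·(-2)) + ((-17)·5 − 3·12)| = 28, so the area is 14.

28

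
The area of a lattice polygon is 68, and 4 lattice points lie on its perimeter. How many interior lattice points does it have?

Pick's theorem A = I + B/2 − 1 rearranges to I = A − B/2 + 1 = 68 − 4/2 + 1 = 67.

67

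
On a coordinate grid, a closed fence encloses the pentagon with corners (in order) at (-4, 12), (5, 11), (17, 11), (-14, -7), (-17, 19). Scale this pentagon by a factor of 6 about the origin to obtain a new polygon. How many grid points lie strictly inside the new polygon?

The shoelace formula gives twice the area as |[(-4)·11 − 5·12] + [5·11 − 17·11] + [17·(-7) − (-14)·11] + [(-14)·19 − (-17)·(-7)] + [(-17)·12 − (-4)·19]| = 714, so the area is 357.
The number of boundary lattice points is Σ gcd(|Δx|,|Δy|) = gcd(9,1) + gcd(12,0) + gcd(31,18) + gcd(3,26) + gcd(13,7) = 1+12+1+1+1 = 16.
Scaling by 6 multiplies the area by 6² = 36 (so the new area is 12852) and multiplies the boundary lattice-point count by 6, giving 96.
By Pick's theorem, the interior count of the dilated polygon is 12852 − 96/2 + 1 = 12805.

12805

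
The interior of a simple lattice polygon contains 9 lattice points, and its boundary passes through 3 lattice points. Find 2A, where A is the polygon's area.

19

Pick's theorem states A = I + B/2 − 1, so A = 9 + 3/2 − 1 = 19/2.
Hence 2A = 19.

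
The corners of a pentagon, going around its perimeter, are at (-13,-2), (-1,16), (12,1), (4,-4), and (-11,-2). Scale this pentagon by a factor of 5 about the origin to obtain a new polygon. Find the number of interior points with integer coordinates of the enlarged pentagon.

6361

Using the shoelace formula, 2A = |[(-13)·16 − (-1)·(-2)] + [(-1)·1 − 12·16] + [12·(-4) − 4·1] + [4·(-2) − (-11)·(-4)] + [(-11)·(-2) − (-13)·(-2)]| = 511, so the area is 511/2.
The number of boundary lattice points is Σ gcd(|Δx|,|Δy|) = gcd(12,18) + gcd(13,15) + gcd(8,5) + gcd(15,2) + gcd(2,0) = 6+1+1+1+2 = 11.
Scaling by 5 multiplies the area by 5² = 25 (so the new area is 6387.5) and multiplies the boundary lattice-point count by 5, giving 55.
By Pick's theorem, the interior count of the dilated polygon is 6387.5 − 55/2 + 1 = 6361.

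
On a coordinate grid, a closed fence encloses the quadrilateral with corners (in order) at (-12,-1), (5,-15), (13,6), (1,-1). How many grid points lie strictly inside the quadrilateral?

182

The shoelace formula gives twice the area as |((-12)·(-15) − 5·(-1)) + (5·6 − 13·(-15)) + (13·(-1) − 1·6) + (1·(-1) − (-12)·(-1))| = 378, so the area is 189.
The number of boundary lattice points is Σ gcd(|Δx|,|Δy|) = gcd(17,14) + gcd(8,21) + gcd(12,7) + gcd(13,0) = 1+1+1+13 = 16.
Pick's theorem gives I = A − B/2 + 1 = 189 − 16/2 + 1 = 182.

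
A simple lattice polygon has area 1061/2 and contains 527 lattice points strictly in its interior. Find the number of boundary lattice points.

Pick's theorem gives A = I + B/2 − 1, so B = 2(A − I + 1) = 2(1061/2 − 527 + 1) = 9.

9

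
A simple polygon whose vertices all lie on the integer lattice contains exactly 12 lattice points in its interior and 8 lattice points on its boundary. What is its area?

15

By Pick's theorem, A = I + B/2 − 1 = 12 + 8/2 − 1 = 15.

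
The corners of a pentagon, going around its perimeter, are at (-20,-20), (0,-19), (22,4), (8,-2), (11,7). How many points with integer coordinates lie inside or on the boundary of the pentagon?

By the shoelace formula, twice the signed area is |[(-20)·(-19) − 0·(-20)] + [0·4 − 22·(-19)] + [22·(-2) − 8·4] + [8·7 − 11·(-2)] + [11·(-20) − (-20)·7]| = 720, so the area is 360.
Summing gcd(|Δx|,|Δy|) over the edges gives the boundary count: gcd(20,1) + gcd(22,23) + gcd(14,6) + gcd(3,9) + gcd(31,27) = 1+1+2+3+1 = 8.
Pick's theorem gives I = A − B/2 + 1 = 360 − 8/2 + 1 = 357, so the closed region contains I + B = 357 + 8 = 365 lattice points.

365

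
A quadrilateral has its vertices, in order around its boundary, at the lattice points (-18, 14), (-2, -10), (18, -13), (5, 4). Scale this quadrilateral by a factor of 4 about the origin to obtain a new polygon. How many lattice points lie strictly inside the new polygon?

5523

The shoelace formula gives twice the area as |((-18)·(-10) − (-2)·14) + ((-2)·(-13) − 18·(-10)) + (18·4 − 5·(-13)) + (5·14 − (-18)·4)| = 693, so the area is 346.5.
The number of boundary lattice points is Σ gcd(|Δx|,|Δy|) = gcd(16,24) + gcd(20,3) + gcd(13,17) + gcd(23,10) = 8+1+1+1 = 11.
Scaling by 4 multiplies the area by 4² = 16 (so the new area is 5544) and multiplies the boundary lattice-point count by 4, giving 44.
By Pick's theorem, the interior count of the dilated polygon is 5544 − 44/2 + 1 = 5523.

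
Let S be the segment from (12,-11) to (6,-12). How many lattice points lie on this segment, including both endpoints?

The number of lattice points on a segment between lattice points is gcd(|Δx|,|Δy|) + 1 = gcd(6,1) + 1 = 1 + 1 = 2.

2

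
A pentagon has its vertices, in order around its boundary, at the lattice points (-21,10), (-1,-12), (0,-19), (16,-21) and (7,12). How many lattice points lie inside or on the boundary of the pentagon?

Using the shoelace formula, 2A = |((-21)·(-12) − (-1)·10) + ((-1)·(-19) − 0·(-12)) + (0·(-21) − 16·(-19)) + (16·12 − 7·(-21)) + (7·10 − (-21)·12)| = 1246, so the area is 623.
Summing gcd(|Δx|,|Δy|) over the edges gives the boundary count: gcd(20,22) + gcd(1,7) + gcd(16,2) + gcd(9,33) + gcd(28,2) = 2+1+2+3+2 = 10.
Pick's theorem gives I = A − B/2 + 1 = 623 − 10/2 + 1 = 619, so the closed region contains I + B = 619 + 10 = 629 lattice points.

629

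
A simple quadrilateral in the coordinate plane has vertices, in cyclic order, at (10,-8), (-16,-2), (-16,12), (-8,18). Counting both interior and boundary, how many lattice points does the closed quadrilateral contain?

351

The shoelace formula gives twice the area as |(10·(-2) − (-16)·(-8)) + ((-16)·12 − (-16)·(-2)) + ((-16)·18 − (-8)·12) + ((-8)·(-8) − 10·18)| = 680, so the area is 340.
Along each edge there are gcd(|Δx|,|Δy|)+1 lattice points, so counting each shared vertex once the boundary has gcd(26,6) + gcd(0,14) + gcd(8,6) + gcd(18,26) = 2+14+2+2 = 20.
Pick's theorem gives I = A − B/2 + 1 = 340 − 20/2 + 1 = 331, so the closed region contains I + B = 331 + 20 = 351 lattice points.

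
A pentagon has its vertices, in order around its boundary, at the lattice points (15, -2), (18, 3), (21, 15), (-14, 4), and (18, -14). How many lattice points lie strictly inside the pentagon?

436

The shoelace formula gives twice the area as |[15·3 − 18·(-2)] + [18·15 − 21·3] + [21·4 − (-14)·15] + [(-14)·(-14) − 18·4] + [18·(-2) − 15·(-14)]| = 880, so the area is 440.
Along each edge there are gcd(|Δx|,|Δy|)+1 lattice points, so counting each shared vertex once the boundary has gcd(3,5) + gcd(3,12) + gcd(35,11) + gcd(32,18) + gcd(3,12) = 1+3+1+2+3 = 10.
By Pick's theorem A = I + B/2 − 1, so I = 440 − 10/2 + 1 = 436.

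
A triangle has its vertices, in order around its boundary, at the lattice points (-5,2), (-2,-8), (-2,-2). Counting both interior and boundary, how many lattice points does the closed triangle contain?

14

The shoelace formula gives twice the area as |((-5)·(-8) − (-2)·2) + ((-2)·(-2) − (-2)·(-8)) + ((-2)·2 − (-5)·(-2))| = 18, so the area is 9.
The number of boundary lattice points is Σ gcd(|Δx|,|Δy|) = gcd(3,10) + gcd(0,6) + gcd(3,4) = 1+6+1 = 8.
Pick's theorem gives I = A − B/2 + 1 = 9 − 8/2 + 1 = 6, so the closed region contains I + B = 6 + 8 = 14 lattice points.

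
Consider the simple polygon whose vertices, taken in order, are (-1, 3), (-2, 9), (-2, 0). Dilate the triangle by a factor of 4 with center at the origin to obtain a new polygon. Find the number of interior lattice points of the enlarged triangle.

51

Using the shoelace formula, 2A = |[(-1)·9 − (-2)·3] + [(-2)·0 − (-2)·9] + [(-2)·3 − (-1)·0]| = 9, so the area is 9/2.
Summing gcd(|Δx|,|Δy|) over the edges gives the boundary count: gcd(1,6) + gcd(0,9) + gcd(1,3) = 1+9+1 = 11.
Scaling by 4 multiplies the area by 4² = 16 (so the new area is 72) and multiplies the boundary lattice-point count by 4, giving 44.
By Pick's theorem, the interior count of the dilated polygon is 72 − 44/2 + 1 = 51.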